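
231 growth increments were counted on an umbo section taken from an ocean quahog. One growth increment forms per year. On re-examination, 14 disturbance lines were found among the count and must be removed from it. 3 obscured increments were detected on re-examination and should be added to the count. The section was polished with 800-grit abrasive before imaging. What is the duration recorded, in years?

220 years

Correcting the raw count gives 231 − 14 + 3 = 220 true growth increments.
One growth increment per year makes the duration 220 years.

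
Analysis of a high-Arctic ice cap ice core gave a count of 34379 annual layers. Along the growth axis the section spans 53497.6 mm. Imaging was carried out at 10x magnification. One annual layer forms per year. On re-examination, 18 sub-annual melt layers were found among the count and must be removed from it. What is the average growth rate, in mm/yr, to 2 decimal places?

1.56 mm/yr

Correcting the raw count gives 34379 − 18 = 34361 true annual layers.
Extension rate ≈ 53497.6 / 34361 = 1.56 mm/yr.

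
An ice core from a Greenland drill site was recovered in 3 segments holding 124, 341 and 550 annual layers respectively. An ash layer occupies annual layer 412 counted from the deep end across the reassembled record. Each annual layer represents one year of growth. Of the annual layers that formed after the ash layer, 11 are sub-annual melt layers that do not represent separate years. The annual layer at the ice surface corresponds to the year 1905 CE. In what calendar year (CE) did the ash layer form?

Total annual layers = 124 + 341 + 550 = 1015.
1015 − 412 = 603 annual layers lie beyond the ash layer toward the ice surface.
Removing the 11 false annual layers leaves 603 − 11 = 592 true annual layers beyond the ash layer.
The annual layer at the ice surface is 1905 CE, so the ash layer dates to 1905 − 592 = 1313 CE.

1313 CE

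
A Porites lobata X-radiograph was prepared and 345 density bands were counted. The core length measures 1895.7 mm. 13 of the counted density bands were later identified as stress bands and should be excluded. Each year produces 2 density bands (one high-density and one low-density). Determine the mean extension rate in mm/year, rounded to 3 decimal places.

11.420 mm/year

After corrections the count is 345 − 13 = 332 density bands.
332 density bands at 2 per year is 332 / 2 = 166 years.
1895.7 mm over 166 years gives 1895.7 / 166 ≈ 11.420 mm/year.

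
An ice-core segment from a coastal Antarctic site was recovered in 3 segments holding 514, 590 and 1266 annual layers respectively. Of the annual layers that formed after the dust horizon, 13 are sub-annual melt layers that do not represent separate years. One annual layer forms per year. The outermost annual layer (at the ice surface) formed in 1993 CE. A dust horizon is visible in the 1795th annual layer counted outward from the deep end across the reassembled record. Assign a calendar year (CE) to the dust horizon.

1431 CE

Total annual layers = 514 + 590 + 1266 = 2370.
2370 − 1795 = 575 annual layers lie beyond the dust horizon toward the ice surface.
Removing the 13 false annual layers leaves 575 − 13 = 562 true annual layers beyond the dust horizon.
The annual layer at the ice surface is 1993 CE, so the dust horizon dates to 1993 − 562 = 1431 CE.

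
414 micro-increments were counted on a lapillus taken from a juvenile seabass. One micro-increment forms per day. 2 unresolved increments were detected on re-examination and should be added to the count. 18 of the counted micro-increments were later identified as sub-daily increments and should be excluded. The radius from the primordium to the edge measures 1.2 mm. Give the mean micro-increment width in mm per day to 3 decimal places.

Correcting the raw count gives 414 − 18 + 2 = 398 true micro-increments.
Mean rate = 1.2 mm / 398 days ≈ 0.003 mm per day.

0.003 mm per day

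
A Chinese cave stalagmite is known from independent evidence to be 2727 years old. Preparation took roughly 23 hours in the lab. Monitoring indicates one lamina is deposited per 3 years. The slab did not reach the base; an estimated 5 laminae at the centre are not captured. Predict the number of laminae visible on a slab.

One lamina every 3 years means 2727 / 3 = 909 laminae.
909 − 5 missed = 904 laminae expected in the prepared section.

904 laminae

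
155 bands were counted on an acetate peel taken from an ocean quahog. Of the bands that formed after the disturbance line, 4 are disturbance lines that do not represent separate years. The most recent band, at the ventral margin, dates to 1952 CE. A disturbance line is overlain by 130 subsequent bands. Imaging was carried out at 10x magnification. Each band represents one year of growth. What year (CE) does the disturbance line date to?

1826 CE

130 bands formed after the disturbance line.
130 − 4 false = 126 true bands after the disturbance line.
1952 − 126 = 1826 CE.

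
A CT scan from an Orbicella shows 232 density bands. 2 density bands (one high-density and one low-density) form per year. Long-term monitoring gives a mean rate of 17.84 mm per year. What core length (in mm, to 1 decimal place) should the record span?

2069.4 mm

232 density bands at 2 per year is 232 / 2 = 116 years.
Length ≈ 17.84 × 116 = 2069.4 mm.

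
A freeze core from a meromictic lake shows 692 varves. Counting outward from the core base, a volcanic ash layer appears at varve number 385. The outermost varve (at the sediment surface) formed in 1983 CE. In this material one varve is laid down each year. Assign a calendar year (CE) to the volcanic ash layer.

1676 CE

692 − 385 = 307 varves lie beyond the volcanic ash layer toward the sediment surface.
Counting back 307 years from 1983 CE places the volcanic ash layer in 1983 − 307 = 1676 CE.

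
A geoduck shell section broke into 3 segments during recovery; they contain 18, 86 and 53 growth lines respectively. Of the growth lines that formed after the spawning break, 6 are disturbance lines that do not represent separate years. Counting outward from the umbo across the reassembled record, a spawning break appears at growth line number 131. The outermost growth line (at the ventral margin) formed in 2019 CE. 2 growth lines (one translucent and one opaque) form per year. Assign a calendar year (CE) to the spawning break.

2009 CE

Total growth lines = 18 + 86 + 53 = 157.
The spawning break sits at growth line 131 from the umbo, so 157 − 131 = 26 growth lines formed after it.
26 − 6 false = 20 true growth lines after the spawning break.
Dividing by 2 growth lines per year: 20 / 2 = 10 years.
Counting back 10 years from 2019 CE places the spawning break in 2019 − 10 = 2009 CE.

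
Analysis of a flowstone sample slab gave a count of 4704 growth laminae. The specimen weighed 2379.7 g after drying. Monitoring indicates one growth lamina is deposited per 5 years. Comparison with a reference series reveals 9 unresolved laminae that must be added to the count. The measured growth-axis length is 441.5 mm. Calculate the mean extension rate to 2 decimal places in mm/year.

0.02 mm/year

True growth lamina count = 4704 + 9 = 4713.
4713 growth laminae at 5 years each span 4713 × 5 = 23565 years.
441.5 mm over 23565 years gives 441.5 / 23565 ≈ 0.02 mm/year.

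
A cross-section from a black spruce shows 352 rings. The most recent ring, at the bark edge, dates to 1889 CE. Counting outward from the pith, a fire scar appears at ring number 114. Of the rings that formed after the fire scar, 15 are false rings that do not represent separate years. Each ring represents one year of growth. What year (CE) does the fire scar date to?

The fire scar sits at ring 114 from the pith, so 352 − 114 = 238 rings formed after it.
238 − 15 false = 223 true rings after the fire scar.
The ring at the bark edge is 1889 CE, so the fire scar dates to 1889 − 223 = 1666 CE.

1666 CE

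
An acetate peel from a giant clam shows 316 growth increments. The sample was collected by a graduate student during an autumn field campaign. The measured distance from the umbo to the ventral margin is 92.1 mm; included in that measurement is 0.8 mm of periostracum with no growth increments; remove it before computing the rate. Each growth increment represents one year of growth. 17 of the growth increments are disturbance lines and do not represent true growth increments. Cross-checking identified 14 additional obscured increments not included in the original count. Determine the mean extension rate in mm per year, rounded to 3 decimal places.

Correcting the raw count gives 316 − 17 + 14 = 313 true growth increments.
Net length = 92.1 − 0.8 = 91.3 mm.
Extension rate ≈ 91.3 / 313 = 0.292 mm per year.

0.292 mm per year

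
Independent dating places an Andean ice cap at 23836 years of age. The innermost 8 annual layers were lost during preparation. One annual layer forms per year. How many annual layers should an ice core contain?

23828 annual layers

Expected annual layers over 23836 years: 23836.
23836 − 8 missed = 23828 annual layers expected in the prepared section.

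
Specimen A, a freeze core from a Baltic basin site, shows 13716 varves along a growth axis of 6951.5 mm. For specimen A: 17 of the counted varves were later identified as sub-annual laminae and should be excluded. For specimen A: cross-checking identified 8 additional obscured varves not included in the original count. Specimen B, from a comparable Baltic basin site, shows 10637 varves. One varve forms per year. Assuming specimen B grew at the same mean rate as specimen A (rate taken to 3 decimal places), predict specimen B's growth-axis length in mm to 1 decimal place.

Specimen A: correcting the raw count gives 13716 − 17 + 8 = 13707 true varves.
A: 6951.5 mm over 13707 years gives 6951.5 / 13707 ≈ 0.507 mm/year.
B's length ≈ 0.507 × 10637 = 5393.0 mm.

5393.0 mm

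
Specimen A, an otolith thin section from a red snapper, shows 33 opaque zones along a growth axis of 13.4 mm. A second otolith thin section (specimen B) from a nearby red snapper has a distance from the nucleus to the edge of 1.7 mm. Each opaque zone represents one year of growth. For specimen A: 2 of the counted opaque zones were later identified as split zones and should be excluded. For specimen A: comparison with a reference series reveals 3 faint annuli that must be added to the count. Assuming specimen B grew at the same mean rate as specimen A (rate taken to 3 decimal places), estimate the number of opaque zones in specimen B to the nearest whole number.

4 opaque zones

Specimen A: true opaque zone count = 33 − 2 + 3 = 34.
A: Extension rate ≈ 13.4 / 34 = 0.394 mm per year.
B spans 1.7 / 0.394 = 4.31 years ≈ 4 opaque zones.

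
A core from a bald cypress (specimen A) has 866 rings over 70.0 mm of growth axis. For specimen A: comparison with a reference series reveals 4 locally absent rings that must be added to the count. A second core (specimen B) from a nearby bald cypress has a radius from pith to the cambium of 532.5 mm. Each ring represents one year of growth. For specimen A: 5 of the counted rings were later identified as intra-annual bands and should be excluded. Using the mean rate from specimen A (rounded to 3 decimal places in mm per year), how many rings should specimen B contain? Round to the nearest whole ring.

Specimen A: after corrections the count is 866 − 5 + 4 = 865 rings.
A: Mean rate = 70.0 mm / 865 years ≈ 0.081 mm per year.
B spans 532.5 / 0.081 = 6574.07 years ≈ 6574 rings.

6574 rings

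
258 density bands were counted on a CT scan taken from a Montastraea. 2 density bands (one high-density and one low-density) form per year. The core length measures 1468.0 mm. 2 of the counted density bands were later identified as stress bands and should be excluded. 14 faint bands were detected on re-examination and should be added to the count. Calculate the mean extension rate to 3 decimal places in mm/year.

After corrections the count is 258 − 2 + 14 = 270 density bands.
Dividing by 2 density bands per year: 270 / 2 = 135 years.
Extension rate ≈ 1468.0 / 135 = 10.874 mm/year.

10.874 mm/year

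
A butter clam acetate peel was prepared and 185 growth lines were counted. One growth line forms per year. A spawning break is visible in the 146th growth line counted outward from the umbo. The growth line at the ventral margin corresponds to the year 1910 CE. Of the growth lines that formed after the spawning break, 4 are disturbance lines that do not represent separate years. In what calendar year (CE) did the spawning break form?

1875 CE

The spawning break sits at growth line 146 from the umbo, so 185 − 146 = 39 growth lines formed after it.
39 − 4 false = 35 true growth lines after the spawning break.
Counting back 35 years from 1910 CE places the spawning break in 1910 − 35 = 1875 CE.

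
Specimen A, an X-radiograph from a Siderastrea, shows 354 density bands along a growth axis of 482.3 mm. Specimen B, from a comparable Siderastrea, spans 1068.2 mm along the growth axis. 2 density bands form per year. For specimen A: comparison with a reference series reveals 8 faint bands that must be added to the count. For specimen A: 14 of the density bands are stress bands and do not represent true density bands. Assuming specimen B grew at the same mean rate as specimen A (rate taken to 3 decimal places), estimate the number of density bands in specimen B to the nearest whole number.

Specimen A: after corrections the count is 354 − 14 + 8 = 348 density bands.
Specimen A: with 2 density bands per year, 348 / 2 = 174 years.
A: Mean rate = 482.3 mm / 174 years ≈ 2.772 mm per year.
B spans 1068.2 / 2.772 = 385.35 years; at 2 density bands per year that is 385.35 × 2 ≈ 771 density bands.

771 density bands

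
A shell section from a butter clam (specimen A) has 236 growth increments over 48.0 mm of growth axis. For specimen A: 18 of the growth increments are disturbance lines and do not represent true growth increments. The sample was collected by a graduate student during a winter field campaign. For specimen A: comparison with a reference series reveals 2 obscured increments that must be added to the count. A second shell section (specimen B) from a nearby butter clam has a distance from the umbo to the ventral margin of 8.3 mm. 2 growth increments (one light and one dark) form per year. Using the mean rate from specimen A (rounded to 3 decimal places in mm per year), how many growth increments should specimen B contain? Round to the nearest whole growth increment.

Specimen A: correcting the raw count gives 236 − 18 + 2 = 220 true growth increments.
Specimen A: 220 growth increments at 2 per year is 220 / 2 = 110 years.
A: Extension rate ≈ 48.0 / 110 = 0.436 mm/year.
B spans 8.3 / 0.436 = 19.04 years; at 2 growth increments per year that is 19.04 × 2 ≈ 38 growth increments.

38 growth increments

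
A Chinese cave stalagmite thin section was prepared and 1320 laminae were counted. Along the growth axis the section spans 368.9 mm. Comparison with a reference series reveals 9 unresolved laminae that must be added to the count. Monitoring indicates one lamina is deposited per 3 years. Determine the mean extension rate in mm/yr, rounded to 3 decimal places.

Correcting the raw count gives 1320 + 9 = 1329 true laminae.
At 3 years per lamina, 1329 × 3 = 3987 years.
Mean rate = 368.9 mm / 3987 years ≈ 0.093 mm/yr.

0.093 mm/yr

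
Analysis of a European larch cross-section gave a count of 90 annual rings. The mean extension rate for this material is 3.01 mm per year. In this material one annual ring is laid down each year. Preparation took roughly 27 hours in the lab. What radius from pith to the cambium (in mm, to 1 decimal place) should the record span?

90 years of growth are recorded.
90 years at 3.01 mm/year gives 3.01 × 90 = 270.9 mm.

270.9 mm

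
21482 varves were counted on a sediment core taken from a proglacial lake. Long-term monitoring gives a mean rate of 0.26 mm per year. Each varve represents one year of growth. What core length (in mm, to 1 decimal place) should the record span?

The record spans 21482 years at 0.26 mm per year.
Length ≈ 0.26 × 21482 = 5585.3 mm.

5585.3 mm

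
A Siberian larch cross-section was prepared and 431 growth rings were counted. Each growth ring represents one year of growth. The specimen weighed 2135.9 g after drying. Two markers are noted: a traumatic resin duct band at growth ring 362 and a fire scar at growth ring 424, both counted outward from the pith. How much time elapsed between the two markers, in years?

62 years

424 − 362 = 62 growth rings lie between the two events.
At one growth ring per year, 62 years elapsed between them.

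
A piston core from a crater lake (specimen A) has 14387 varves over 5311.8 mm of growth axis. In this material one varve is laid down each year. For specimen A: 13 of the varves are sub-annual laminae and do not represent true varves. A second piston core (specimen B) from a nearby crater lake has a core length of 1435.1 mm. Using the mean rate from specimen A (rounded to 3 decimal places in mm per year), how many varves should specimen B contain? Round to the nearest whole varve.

Specimen A: adjusted count: 14387 − 13 = 14374 varves.
A: Extension rate ≈ 5311.8 / 14374 = 0.370 mm per year.
B spans 1435.1 / 0.370 = 3878.65 years ≈ 3879 varves.

3879 varves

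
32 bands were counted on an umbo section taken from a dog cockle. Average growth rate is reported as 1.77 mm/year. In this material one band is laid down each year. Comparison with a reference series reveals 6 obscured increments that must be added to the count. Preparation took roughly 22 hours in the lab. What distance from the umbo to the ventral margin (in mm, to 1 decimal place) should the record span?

67.3 mm

True band count = 32 + 6 = 38.
38 years at 1.77 mm/year gives 1.77 × 38 = 67.3 mm.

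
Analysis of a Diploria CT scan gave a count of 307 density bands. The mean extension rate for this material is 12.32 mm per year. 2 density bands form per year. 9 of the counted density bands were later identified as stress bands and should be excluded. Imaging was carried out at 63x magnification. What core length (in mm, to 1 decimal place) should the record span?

1835.7 mm

Correcting the raw count gives 307 − 9 = 298 true density bands.
Dividing by 2 density bands per year: 298 / 2 = 149 years.
Length ≈ 12.32 × 149 = 1835.7 mm.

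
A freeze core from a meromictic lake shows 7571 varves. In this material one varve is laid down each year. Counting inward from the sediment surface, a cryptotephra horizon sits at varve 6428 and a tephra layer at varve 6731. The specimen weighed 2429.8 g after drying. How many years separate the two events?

303 years

Separation: 6731 − 6428 = 303 varves.
That is 303 years at one varve per year.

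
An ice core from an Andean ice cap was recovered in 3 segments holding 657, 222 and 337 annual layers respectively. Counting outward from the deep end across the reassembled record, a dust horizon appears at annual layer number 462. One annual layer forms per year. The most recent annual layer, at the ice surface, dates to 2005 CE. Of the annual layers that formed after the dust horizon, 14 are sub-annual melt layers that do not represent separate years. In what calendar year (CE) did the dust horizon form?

Total annual layers = 657 + 222 + 337 = 1216.
Between annual layer 462 and the ice surface there are 1216 − 462 = 754 annual layers.
Excluding 14 false annual layers: 754 − 14 = 740.
Counting back 740 years from 2005 CE places the dust horizon in 2005 − 740 = 1265 CE.

1265 CE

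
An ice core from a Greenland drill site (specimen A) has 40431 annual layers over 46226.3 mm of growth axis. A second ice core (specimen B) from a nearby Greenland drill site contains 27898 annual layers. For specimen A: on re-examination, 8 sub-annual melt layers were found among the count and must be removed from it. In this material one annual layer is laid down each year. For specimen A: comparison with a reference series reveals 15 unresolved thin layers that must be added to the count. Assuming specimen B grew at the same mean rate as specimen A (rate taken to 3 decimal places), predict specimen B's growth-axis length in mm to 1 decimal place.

31887.4 mm

Specimen A: after corrections the count is 40431 − 8 + 15 = 40438 annual layers.
A: Mean rate = 46226.3 mm / 40438 years ≈ 1.143 mm/year.
B's length ≈ 1.143 × 27898 = 31887.4 mm.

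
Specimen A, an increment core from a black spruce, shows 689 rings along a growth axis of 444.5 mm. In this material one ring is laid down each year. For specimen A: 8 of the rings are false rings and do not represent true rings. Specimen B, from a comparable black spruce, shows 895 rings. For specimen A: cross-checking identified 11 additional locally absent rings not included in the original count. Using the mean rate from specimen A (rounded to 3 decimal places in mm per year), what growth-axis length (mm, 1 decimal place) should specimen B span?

Specimen A: true ring count = 689 − 8 + 11 = 692.
A: Mean rate = 444.5 mm / 692 years ≈ 0.642 mm per year.
For B, 0.642 mm/year × 895 years = 574.6 mm.

574.6 mm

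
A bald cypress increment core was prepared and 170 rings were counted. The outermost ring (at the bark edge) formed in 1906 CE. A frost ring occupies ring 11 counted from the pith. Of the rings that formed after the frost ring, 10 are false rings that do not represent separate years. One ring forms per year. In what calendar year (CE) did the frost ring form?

The frost ring sits at ring 11 from the pith, so 170 − 11 = 159 rings formed after it.
Removing the 10 false rings leaves 159 − 10 = 149 true rings beyond the frost ring.
1906 − 149 = 1757 CE.

1757 CE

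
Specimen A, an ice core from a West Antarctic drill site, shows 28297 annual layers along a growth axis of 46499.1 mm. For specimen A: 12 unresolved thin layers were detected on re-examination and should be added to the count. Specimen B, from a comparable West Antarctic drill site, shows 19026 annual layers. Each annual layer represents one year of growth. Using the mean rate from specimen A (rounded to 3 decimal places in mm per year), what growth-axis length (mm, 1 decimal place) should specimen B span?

31259.7 mm

Specimen A: true annual layer count = 28297 + 12 = 28309.
A: Mean rate = 46499.1 mm / 28309 years ≈ 1.643 mm per year.
For B, 1.643 mm/year × 19026 years = 31259.7 mm.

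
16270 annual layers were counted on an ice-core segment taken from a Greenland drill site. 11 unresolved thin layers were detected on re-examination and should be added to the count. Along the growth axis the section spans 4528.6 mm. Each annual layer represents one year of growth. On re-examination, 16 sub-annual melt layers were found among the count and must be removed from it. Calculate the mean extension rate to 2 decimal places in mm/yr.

0.28 mm/yr

Adjusted count: 16270 − 16 + 11 = 16265 annual layers.
Mean rate = 4528.6 mm / 16265 years ≈ 0.28 mm/yr.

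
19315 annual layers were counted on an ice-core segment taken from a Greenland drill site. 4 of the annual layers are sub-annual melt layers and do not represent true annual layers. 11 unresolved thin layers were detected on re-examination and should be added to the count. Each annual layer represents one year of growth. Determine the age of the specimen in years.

19322 years

Adjusted count: 19315 − 4 + 11 = 19322 annual layers.
One annual layer per year makes the duration 19322 years.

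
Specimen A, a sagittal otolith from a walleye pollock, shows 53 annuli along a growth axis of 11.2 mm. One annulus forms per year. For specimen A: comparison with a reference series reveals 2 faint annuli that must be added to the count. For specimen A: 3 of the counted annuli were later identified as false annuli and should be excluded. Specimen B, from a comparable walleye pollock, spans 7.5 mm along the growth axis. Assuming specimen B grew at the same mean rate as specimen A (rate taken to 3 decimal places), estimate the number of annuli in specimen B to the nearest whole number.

Specimen A: adjusted count: 53 − 3 + 2 = 52 annuli.
A: Mean rate = 11.2 mm / 52 years ≈ 0.215 mm/year.
Specimen B: 7.5 mm / 0.215 mm per year = 34.88 years ≈ 35 annuli.

35 annuli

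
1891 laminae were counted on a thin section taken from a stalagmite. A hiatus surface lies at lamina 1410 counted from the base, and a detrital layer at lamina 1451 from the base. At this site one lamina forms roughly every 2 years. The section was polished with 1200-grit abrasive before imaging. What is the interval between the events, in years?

82 years

Separation: 1451 − 1410 = 41 laminae.
At 2 years per lamina, 41 × 2 = 82 years.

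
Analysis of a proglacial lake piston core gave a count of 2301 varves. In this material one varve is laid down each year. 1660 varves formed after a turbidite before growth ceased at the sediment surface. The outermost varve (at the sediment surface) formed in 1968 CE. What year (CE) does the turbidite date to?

1660 varves formed after the turbidite.
The varve at the sediment surface is 1968 CE, so the turbidite dates to 1968 − 1660 = 308 CE.

308 CE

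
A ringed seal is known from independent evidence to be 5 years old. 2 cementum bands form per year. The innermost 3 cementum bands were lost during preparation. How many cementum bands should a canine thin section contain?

5 years at 2 cementum bands per year gives 5 × 2 = 10 cementum bands.
Subtracting the 3 cementum bands not captured gives 10 − 3 = 7 cementum bands in the record.

7 cementum bands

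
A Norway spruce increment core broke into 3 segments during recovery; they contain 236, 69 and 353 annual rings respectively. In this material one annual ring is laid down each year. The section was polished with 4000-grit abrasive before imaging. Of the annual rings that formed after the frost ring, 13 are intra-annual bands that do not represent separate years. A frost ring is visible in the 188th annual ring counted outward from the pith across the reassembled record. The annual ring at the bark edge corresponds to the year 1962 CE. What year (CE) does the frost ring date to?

Total annual rings = 236 + 69 + 353 = 658.
658 − 188 = 470 annual rings lie beyond the frost ring toward the bark edge.
Excluding 13 false annual rings: 470 − 13 = 457.
The annual ring at the bark edge is 1962 CE, so the frost ring dates to 1962 − 457 = 1505 CE.

1505 CE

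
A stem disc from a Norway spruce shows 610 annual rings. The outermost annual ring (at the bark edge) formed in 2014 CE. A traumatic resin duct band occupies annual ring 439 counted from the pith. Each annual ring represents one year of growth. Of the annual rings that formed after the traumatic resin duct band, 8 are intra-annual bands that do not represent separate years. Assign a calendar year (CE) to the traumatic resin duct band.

The traumatic resin duct band sits at annual ring 439 from the pith, so 610 − 439 = 171 annual rings formed after it.
171 − 8 false = 163 true annual rings after the traumatic resin duct band.
Counting back 163 years from 2014 CE places the traumatic resin duct band in 2014 − 163 = 1851 CE.

1851 CE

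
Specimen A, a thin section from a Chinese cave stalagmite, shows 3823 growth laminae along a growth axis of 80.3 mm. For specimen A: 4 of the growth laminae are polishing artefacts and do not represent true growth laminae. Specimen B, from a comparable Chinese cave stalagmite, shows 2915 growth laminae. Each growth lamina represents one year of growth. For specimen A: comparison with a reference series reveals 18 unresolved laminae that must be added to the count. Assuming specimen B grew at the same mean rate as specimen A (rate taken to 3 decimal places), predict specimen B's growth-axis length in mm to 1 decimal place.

Specimen A: true growth lamina count = 3823 − 4 + 18 = 3837.
A: 80.3 mm over 3837 years gives 80.3 / 3837 ≈ 0.021 mm/year.
Length of B = 0.021 × 2915 = 61.2 mm.

61.2 mm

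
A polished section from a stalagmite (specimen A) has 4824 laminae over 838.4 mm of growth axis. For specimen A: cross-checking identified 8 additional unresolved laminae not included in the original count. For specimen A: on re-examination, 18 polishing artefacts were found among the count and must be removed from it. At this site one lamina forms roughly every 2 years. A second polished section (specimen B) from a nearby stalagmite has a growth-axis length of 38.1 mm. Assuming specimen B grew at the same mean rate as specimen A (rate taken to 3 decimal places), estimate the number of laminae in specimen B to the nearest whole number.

219 laminae

Specimen A: true lamina count = 4824 − 18 + 8 = 4814.
Specimen A: at 2 years per lamina, 4814 × 2 = 9628 years.
A: Mean rate = 838.4 mm / 9628 years ≈ 0.087 mm/year.
For B, 38.1 / 0.087 = 437.93 years; at 2 years per lamina that is 437.93 / 2 ≈ 219 laminae.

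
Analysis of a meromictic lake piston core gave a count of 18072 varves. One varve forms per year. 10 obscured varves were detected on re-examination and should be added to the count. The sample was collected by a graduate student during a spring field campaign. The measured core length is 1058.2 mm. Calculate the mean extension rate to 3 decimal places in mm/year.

Adjusted count: 18072 + 10 = 18082 varves.
1058.2 mm over 18082 years gives 1058.2 / 18082 ≈ 0.059 mm/year.

0.059 mm/year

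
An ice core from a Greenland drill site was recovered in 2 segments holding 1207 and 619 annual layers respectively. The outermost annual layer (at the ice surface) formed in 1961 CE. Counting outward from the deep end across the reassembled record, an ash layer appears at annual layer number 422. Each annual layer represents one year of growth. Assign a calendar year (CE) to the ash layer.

Total annual layers = 1207 + 619 = 1826.
1826 − 422 = 1404 annual layers lie beyond the ash layer toward the ice surface.
The annual layer at the ice surface is 1961 CE, so the ash layer dates to 1961 − 1404 = 557 CE.

557 CE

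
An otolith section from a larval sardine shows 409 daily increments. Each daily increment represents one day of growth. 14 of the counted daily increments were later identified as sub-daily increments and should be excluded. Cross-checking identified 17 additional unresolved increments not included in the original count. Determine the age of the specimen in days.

Adjusted count: 409 − 14 + 17 = 412 daily increments.
One daily increment per day makes the duration 412 days.

412 d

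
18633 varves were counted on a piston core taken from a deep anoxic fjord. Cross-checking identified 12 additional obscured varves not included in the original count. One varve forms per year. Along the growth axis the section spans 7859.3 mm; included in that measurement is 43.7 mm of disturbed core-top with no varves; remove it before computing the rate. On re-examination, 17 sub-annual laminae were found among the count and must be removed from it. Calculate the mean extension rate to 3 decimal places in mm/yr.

0.420 mm/yr

Correcting the raw count gives 18633 − 17 + 12 = 18628 true varves.
Net length = 7859.3 − 43.7 = 7815.6 mm.
Extension rate ≈ 7815.6 / 18628 = 0.420 mm/yr.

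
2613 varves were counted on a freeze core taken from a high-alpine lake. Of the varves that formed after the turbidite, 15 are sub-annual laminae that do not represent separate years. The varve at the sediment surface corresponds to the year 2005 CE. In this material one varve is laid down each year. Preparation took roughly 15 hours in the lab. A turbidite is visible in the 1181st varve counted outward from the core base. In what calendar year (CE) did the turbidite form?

588 CE

2613 − 1181 = 1432 varves lie beyond the turbidite toward the sediment surface.
Excluding 15 false varves: 1432 − 15 = 1417.
2005 − 1417 = 588 CE.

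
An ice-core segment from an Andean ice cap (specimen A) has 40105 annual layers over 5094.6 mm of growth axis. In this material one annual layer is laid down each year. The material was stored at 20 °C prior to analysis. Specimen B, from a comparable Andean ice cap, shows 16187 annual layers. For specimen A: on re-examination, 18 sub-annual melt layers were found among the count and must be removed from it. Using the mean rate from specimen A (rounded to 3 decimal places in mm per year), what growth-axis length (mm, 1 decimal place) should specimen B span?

2055.7 mm

Specimen A: correcting the raw count gives 40105 − 18 = 40087 true annual layers.
A: Extension rate ≈ 5094.6 / 40087 = 0.127 mm per year.
Length of B = 0.127 × 16187 = 2055.7 mm.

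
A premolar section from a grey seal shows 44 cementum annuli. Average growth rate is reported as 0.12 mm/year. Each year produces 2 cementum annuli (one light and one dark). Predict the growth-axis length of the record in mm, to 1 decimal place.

With 2 cementum annuli per year, 44 / 2 = 22 years.
22 years at 0.12 mm/year gives 0.12 × 22 = 2.6 mm.

2.6 mm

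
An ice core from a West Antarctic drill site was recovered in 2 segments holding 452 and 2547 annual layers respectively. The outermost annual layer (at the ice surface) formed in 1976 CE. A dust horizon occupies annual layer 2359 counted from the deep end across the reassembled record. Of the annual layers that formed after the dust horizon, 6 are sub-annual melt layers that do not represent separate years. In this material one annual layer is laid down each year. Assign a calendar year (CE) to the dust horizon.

Total annual layers = 452 + 2547 = 2999.
Between annual layer 2359 and the ice surface there are 2999 − 2359 = 640 annual layers.
Excluding 6 false annual layers: 640 − 6 = 634.
1976 − 634 = 1342 CE.

1342 CE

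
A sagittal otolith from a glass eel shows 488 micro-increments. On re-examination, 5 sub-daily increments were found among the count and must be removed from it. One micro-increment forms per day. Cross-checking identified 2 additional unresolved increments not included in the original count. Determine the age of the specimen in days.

485 days

Adjusted count: 488 − 5 + 2 = 485 micro-increments.
At one micro-increment per day, that is 485 days.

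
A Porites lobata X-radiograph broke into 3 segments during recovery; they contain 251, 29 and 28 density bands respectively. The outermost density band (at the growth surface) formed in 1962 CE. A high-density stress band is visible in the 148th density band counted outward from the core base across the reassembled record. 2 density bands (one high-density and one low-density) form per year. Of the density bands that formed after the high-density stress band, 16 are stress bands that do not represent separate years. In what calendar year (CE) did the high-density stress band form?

Total density bands = 251 + 29 + 28 = 308.
Between density band 148 and the growth surface there are 308 − 148 = 160 density bands.
Excluding 16 false density bands: 160 − 16 = 144.
Dividing by 2 density bands per year: 144 / 2 = 72 years.
The density band at the growth surface is 1962 CE, so the high-density stress band dates to 1962 − 72 = 1890 CE.

1890 CE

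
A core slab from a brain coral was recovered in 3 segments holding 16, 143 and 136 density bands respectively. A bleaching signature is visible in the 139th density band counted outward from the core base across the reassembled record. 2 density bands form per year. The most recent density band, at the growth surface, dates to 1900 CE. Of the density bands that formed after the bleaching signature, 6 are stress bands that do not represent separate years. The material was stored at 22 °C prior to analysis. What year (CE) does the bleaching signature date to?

1825 CE

Total density bands = 16 + 143 + 136 = 295.
The bleaching signature sits at density band 139 from the core base, so 295 − 139 = 156 density bands formed after it.
Excluding 6 false density bands: 156 − 6 = 150.
150 density bands at 2 per year is 150 / 2 = 75 years.
1900 − 75 = 1825 CE.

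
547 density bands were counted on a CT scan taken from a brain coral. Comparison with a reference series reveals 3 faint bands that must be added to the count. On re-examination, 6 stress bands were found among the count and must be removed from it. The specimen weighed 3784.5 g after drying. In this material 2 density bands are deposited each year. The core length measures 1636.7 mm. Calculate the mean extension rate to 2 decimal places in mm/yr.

True density band count = 547 − 6 + 3 = 544.
Dividing by 2 density bands per year: 544 / 2 = 272 years.
Extension rate ≈ 1636.7 / 272 = 6.02 mm/yr.

6.02 mm/yr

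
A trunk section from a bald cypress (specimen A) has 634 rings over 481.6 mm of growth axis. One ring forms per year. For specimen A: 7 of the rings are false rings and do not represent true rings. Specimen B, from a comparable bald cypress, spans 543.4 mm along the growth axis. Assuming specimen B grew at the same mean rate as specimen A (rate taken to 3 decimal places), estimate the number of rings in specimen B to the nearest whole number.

Specimen A: after corrections the count is 634 − 7 = 627 rings.
A: Mean rate = 481.6 mm / 627 years ≈ 0.768 mm/year.
For B, 543.4 / 0.768 = 707.55 years ≈ 708 rings.

708 rings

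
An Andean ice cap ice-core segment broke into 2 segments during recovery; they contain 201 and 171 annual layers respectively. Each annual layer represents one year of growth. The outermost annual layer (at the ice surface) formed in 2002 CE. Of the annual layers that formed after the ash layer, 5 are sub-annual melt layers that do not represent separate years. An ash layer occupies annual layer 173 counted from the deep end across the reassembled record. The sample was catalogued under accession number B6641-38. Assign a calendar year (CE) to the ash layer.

1808 CE

Total annual layers = 201 + 171 = 372.
The ash layer sits at annual layer 173 from the deep end, so 372 − 173 = 199 annual layers formed after it.
Removing the 5 false annual layers leaves 199 − 5 = 194 true annual layers beyond the ash layer.
2002 − 194 = 1808 CE.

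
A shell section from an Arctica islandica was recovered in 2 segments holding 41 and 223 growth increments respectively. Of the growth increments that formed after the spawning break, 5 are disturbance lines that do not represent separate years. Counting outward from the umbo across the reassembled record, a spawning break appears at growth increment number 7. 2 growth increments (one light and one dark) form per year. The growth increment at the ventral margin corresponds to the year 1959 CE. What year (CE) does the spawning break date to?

Total growth increments = 41 + 223 = 264.
The spawning break sits at growth increment 7 from the umbo, so 264 − 7 = 257 growth increments formed after it.
257 − 5 false = 252 true growth increments after the spawning break.
252 growth increments at 2 per year is 252 / 2 = 126 years.
1959 − 126 = 1833 CE.

1833 CE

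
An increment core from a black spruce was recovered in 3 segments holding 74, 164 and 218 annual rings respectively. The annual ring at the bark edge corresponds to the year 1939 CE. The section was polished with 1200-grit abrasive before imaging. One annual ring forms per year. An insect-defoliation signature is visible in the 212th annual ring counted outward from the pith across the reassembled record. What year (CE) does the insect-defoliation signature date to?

1695 CE

Total annual rings = 74 + 164 + 218 = 456.
The insect-defoliation signature sits at annual ring 212 from the pith, so 456 − 212 = 244 annual rings formed after it.
1939 − 244 = 1695 CE.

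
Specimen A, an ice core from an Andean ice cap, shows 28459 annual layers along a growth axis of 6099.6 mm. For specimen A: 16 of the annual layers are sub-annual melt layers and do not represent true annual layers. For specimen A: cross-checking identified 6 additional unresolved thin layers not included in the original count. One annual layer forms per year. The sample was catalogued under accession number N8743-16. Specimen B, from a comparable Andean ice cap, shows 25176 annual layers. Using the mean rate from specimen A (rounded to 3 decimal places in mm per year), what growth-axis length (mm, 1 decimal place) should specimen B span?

Specimen A: true annual layer count = 28459 − 16 + 6 = 28449.
A: 6099.6 mm over 28449 years gives 6099.6 / 28449 ≈ 0.214 mm/year.
For B, 0.214 mm/year × 25176 years = 5387.7 mm.

5387.7 mm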